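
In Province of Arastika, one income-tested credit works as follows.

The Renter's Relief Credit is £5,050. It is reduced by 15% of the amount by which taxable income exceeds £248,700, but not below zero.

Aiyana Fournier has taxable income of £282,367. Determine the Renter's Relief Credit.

Renter's Relief Credit: 15% of the £33,667 excess over £248,700 is £5,050.05 ≥ base, so the credit is £0.

£0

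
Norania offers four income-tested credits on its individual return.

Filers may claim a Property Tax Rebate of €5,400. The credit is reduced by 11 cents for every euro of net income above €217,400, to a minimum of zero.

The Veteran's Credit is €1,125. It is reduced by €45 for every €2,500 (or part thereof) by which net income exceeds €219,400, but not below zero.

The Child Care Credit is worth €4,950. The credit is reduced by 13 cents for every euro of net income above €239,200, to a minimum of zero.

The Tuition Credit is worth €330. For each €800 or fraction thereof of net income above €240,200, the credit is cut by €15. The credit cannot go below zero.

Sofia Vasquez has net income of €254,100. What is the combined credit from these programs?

Property Tax Rebate: 11% of the €36,700 excess over €217,400 is €4,037; credit = €5,400 − €4,037 = €1,363.
Veteran's Credit: income exceeds €219,400 by €34,700, which is 14 full-or-partial €2,500 increments; reduction = 14 × €45 = €630, leaving €495.
Child Care Credit: 13% of the €14,900 excess over €239,200 is €1,937; credit = €4,950 − €1,937 = €3,013.
Tuition Credit: income exceeds €240,200 by €13,900, which is 18 full-or-partial €800 increments; reduction = 18 × €15 = €270, leaving €60.
Total: €1,363 + €495 + €3,013 + €60 = €4,931.

€4,931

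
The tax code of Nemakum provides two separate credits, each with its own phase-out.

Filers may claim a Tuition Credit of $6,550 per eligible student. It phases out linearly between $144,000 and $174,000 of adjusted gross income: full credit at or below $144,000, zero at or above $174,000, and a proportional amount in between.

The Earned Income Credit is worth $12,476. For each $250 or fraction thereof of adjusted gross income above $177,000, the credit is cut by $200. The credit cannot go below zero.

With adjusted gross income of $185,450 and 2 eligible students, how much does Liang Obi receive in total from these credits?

$5,676

Tuition Credit: base = 2 × $6,550 = $13,100. $185,450 is at or above $174,000, so the credit is $0.
Earned Income Credit: income exceeds $177,000 by $8,450, which is 34 full-or-partial $250 increments; reduction = 34 × $200 = $6,800, leaving $5,676.
Total: $0 + $5,676 = $5,676.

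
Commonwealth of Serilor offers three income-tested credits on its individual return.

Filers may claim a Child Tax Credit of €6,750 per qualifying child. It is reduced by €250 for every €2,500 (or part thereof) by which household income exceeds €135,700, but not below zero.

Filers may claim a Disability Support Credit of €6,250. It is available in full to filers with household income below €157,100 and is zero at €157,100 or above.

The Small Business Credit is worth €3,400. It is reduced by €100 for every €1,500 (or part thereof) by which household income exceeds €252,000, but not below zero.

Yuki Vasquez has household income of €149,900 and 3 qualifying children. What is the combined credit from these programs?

Child Tax Credit: base = 3 × €6,750 = €20,250. income exceeds €135,700 by €14,200, which is 6 full-or-partial €2,500 increments; reduction = 6 × €250 = €1,500, leaving €18,750.
Disability Support Credit: €149,900 is below the €157,100 cutoff, so the full €6,250 applies.
Small Business Credit: €149,900 is at or below the €252,000 threshold, so the full €3,400 applies.
Total: €18,750 + €6,250 + €3,400 = €28,400.

€28,400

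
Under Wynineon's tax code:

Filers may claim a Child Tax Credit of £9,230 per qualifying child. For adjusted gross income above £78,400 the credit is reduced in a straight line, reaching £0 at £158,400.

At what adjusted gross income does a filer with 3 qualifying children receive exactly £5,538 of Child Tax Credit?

Full credit = 3 × £9,230 = £27,690.
£5,538 is 5,538/27,690 of the full £27,690, so 22,152/27,690 of the £80,000 range has been used: income = £78,400 + £80,000 × 22,152/27,690 = £142,400.

£142,400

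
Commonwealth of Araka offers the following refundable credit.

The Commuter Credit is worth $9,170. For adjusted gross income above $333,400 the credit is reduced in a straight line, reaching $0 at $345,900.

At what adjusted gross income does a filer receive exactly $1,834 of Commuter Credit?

$1,834 is 1,834/9,170 of the full $9,170, so 7,336/9,170 of the $12,500 range has been used: income = $333,400 + $12,500 × 7,336/9,170 = $343,400.

$343,400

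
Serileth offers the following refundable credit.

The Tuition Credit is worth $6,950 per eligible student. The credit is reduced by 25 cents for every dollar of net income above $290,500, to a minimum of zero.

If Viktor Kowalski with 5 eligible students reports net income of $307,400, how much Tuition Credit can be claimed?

$30,525

Tuition Credit: base = 5 × $6,950 = $34,750. 25% of the $16,900 excess over $290,500 is $4,225; credit = $34,750 − $4,225 = $30,525.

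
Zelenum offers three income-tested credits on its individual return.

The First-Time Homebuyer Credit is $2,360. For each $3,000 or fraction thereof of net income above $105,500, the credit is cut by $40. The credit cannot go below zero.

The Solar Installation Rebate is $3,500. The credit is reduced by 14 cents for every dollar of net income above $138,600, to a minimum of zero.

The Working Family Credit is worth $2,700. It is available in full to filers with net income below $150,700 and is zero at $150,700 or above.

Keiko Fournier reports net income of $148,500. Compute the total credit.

$6,574

First-Time Homebuyer Credit: income exceeds $105,500 by $43,000, which is 15 full-or-partial $3,000 increments; reduction = 15 × $40 = $600, leaving $1,760.
Solar Installation Rebate: 14% of the $9,900 excess over $138,600 is $1,386; credit = $3,500 − $1,386 = $2,114.
Working Family Credit: $148,500 is below the $150,700 cutoff, so the full $2,700 applies.
Total: $1,760 + $2,114 + $2,700 = $6,574.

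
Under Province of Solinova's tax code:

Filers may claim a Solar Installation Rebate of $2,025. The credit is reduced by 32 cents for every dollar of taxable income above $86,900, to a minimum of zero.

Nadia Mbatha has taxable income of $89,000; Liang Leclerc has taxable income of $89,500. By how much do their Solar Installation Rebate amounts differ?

Nadia ($89,000): Solar Installation Rebate: 32% of the $2,100 excess over $86,900 is $672; credit = $2,025 − $672 = $1,353.
Liang ($89,500): Solar Installation Rebate: 32% of the $2,600 excess over $86,900 is $832; credit = $2,025 − $832 = $1,193.
Difference: |$1,353 − $1,193| = $160.

$160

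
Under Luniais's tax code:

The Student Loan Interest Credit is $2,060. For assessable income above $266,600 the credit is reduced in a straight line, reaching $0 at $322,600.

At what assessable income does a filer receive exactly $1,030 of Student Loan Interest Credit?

$1,030 is 1,030/2,060 of the full $2,060, so 1,030/2,060 of the $56,000 range has been used: income = $266,600 + $56,000 × 1,030/2,060 = $294,600.

$294,600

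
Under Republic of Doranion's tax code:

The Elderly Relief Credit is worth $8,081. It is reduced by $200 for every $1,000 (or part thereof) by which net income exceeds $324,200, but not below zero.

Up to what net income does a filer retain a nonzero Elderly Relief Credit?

After 40 increments the reduction is 40 × $200 = $8,000, leaving $81; one more increment wipes it out. Increment 40 ends at excess 40 × $1,000 = $40,000, so the highest qualifying income is $324,200 + $40,000 = $364,200.

$364,200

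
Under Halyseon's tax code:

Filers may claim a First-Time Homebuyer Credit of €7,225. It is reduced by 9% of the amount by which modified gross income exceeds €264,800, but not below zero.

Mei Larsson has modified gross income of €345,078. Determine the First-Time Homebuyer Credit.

€0

First-Time Homebuyer Credit: 9% of the €80,278 excess over €264,800 is €7,225.02 ≥ base, so the credit is €0.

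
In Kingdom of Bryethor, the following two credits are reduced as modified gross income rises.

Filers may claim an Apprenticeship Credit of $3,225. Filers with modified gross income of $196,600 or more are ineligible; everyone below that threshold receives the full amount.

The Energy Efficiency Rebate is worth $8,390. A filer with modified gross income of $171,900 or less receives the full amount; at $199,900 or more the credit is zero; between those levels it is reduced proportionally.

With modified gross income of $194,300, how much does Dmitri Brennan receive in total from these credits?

$4,903

Apprenticeship Credit: $194,300 is below the $196,600 cutoff, so the full $3,225 applies.
Energy Efficiency Rebate: $194,300 is $22,400 into a $28,000 phase-out range, leaving 5,600/28,000 of the credit: $8,390 × 5,600/28,000 = $1,678.
Total: $3,225 + $1,678 = $4,903.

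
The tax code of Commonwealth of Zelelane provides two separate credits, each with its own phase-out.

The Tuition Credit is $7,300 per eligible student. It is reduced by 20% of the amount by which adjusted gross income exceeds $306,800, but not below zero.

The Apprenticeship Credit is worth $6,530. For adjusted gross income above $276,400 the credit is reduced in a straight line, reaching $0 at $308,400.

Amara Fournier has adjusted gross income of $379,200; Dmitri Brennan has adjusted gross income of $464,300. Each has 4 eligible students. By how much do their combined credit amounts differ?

$14,720

Amara ($379,200): Tuition Credit: base = 4 × $7,300 = $29,200. 20% of the $72,400 excess over $306,800 is $14,480; credit = $29,200 − $14,480 = $14,720. Apprenticeship Credit: $379,200 is at or above $308,400, so the credit is $0. total $14,720 + $0 = $14,720
Dmitri ($464,300): Tuition Credit: base = 4 × $7,300 = $29,200. 20% of the $157,500 excess over $306,800 is $31,500 ≥ base, so the credit is $0. Apprenticeship Credit: $464,300 is at or above $308,400, so the credit is $0. total $0 + $0 = $0
Difference: |$14,720 − $0| = $14,720.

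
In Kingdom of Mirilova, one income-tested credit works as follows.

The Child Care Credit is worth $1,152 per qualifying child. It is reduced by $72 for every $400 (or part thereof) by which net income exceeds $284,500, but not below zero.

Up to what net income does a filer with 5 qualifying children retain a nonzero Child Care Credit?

$316,100

Full credit = 5 × $1,152 = $5,760.
After 79 increments the reduction is 79 × $72 = $5,688, leaving $72; one more increment wipes it out. Increment 79 ends at excess 79 × $400 = $31,600, so the highest qualifying income is $284,500 + $31,600 = $316,100.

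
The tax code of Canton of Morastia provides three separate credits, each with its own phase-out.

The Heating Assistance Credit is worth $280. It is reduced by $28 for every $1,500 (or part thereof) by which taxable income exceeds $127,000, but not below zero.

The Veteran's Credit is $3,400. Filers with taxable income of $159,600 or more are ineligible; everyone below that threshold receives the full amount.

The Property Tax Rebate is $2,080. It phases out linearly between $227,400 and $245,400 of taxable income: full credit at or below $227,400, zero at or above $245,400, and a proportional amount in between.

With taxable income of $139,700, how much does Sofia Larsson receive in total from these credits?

$5,508

Heating Assistance Credit: income exceeds $127,000 by $12,700, which is 9 full-or-partial $1,500 increments; reduction = 9 × $28 = $252, leaving $28.
Veteran's Credit: $139,700 is below the $159,600 cutoff, so the full $3,400 applies.
Property Tax Rebate: $139,700 is at or below the $227,400 threshold, so the full $2,080 applies.
Total: $28 + $3,400 + $2,080 = $5,508.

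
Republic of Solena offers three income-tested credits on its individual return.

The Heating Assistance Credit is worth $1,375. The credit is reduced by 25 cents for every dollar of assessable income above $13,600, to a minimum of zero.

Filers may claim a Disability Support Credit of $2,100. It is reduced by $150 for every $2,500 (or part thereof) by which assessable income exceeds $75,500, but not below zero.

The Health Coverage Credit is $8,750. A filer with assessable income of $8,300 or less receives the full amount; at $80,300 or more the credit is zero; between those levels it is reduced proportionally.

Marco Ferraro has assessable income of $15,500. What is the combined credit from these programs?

Heating Assistance Credit: 25% of the $1,900 excess over $13,600 is $475; credit = $1,375 − $475 = $900.
Disability Support Credit: $15,500 is at or below the $75,500 threshold, so the full $2,100 applies.
Health Coverage Credit: $15,500 is $7,200 into a $72,000 phase-out range, leaving 64,800/72,000 of the credit: $8,750 × 64,800/72,000 = $7,875.
Total: $900 + $2,100 + $7,875 = $10,875.

$10,875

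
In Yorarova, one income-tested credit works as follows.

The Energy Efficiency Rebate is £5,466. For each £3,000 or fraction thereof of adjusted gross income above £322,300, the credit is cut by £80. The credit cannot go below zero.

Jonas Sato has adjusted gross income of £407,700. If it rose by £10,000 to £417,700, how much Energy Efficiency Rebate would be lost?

£240

At £407,700 — income exceeds £322,300 by £85,400, which is 29 full-or-partial £3,000 increments; reduction = 29 × £80 = £2,320, leaving £3,146.
At £417,700 — income exceeds £322,300 by £95,400, which is 32 full-or-partial £3,000 increments; reduction = 32 × £80 = £2,560, leaving £2,906.
Lost: £3,146 − £2,906 = £240.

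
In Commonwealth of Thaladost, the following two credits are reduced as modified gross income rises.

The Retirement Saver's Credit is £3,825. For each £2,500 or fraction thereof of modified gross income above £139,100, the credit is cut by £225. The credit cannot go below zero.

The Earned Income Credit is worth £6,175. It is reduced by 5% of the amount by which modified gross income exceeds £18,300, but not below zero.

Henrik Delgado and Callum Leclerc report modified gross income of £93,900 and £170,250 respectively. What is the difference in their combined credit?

Henrik (£93,900): Retirement Saver's Credit: £93,900 is at or below the £139,100 threshold, so the full £3,825 applies. Earned Income Credit: 5% of the £75,600 excess over £18,300 is £3,780; credit = £6,175 − £3,780 = £2,395. total £3,825 + £2,395 = £6,220
Callum (£170,250): Retirement Saver's Credit: income exceeds £139,100 by £31,150, which is 13 full-or-partial £2,500 increments; reduction = 13 × £225 = £2,925, leaving £900. Earned Income Credit: 5% of the £151,950 excess over £18,300 is £7,597.50 ≥ base, so the credit is £0. total £900 + £0 = £900
Difference: |£6,220 − £900| = £5,320.

£5,320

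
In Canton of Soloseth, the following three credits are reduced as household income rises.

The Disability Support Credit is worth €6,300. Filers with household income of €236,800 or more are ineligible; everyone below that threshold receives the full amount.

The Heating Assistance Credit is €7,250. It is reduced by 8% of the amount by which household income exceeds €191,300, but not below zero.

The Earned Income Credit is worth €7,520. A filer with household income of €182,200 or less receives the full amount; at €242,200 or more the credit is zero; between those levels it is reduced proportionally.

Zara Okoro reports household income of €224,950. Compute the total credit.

Disability Support Credit: €224,950 is below the €236,800 cutoff, so the full €6,300 applies.
Heating Assistance Credit: 8% of the €33,650 excess over €191,300 is €2,692; credit = €7,250 − €2,692 = €4,558.
Earned Income Credit: €224,950 is €42,750 into a €60,000 phase-out range, leaving 17,250/60,000 of the credit: €7,520 × 17,250/60,000 = €2,162.
Total: €6,300 + €4,558 + €2,162 = €13,020.

€13,020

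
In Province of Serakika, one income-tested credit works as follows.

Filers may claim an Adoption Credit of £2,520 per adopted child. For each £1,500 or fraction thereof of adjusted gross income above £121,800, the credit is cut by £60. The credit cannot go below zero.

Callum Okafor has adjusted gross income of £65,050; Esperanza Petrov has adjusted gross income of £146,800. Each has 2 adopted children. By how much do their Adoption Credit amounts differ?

£1,020

Callum (£65,050): Adoption Credit: base = 2 × £2,520 = £5,040. £65,050 is at or below the £121,800 threshold, so the full £5,040 applies.
Esperanza (£146,800): Adoption Credit: base = 2 × £2,520 = £5,040. income exceeds £121,800 by £25,000, which is 17 full-or-partial £1,500 increments; reduction = 17 × £60 = £1,020, leaving £4,020.
Difference: |£5,040 − £4,020| = £1,020.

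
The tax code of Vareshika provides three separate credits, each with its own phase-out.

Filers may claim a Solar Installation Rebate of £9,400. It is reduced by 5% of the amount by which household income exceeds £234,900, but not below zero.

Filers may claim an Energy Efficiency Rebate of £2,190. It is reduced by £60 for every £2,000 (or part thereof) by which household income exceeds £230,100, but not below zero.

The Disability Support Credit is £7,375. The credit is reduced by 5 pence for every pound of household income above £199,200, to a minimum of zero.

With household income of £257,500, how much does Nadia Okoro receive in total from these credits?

Solar Installation Rebate: 5% of the £22,600 excess over £234,900 is £1,130; credit = £9,400 − £1,130 = £8,270.
Energy Efficiency Rebate: income exceeds £230,100 by £27,400, which is 14 full-or-partial £2,000 increments; reduction = 14 × £60 = £840, leaving £1,350.
Disability Support Credit: 5% of the £58,300 excess over £199,200 is £2,915; credit = £7,375 − £2,915 = £4,460.
Total: £8,270 + £1,350 + £4,460 = £14,080.

£14,080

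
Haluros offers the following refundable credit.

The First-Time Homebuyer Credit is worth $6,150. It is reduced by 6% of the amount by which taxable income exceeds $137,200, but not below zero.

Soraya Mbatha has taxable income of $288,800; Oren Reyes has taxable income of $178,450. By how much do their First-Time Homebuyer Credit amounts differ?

$3,675

Soraya ($288,800): First-Time Homebuyer Credit: 6% of the $151,600 excess over $137,200 is $9,096 ≥ base, so the credit is $0.
Oren ($178,450): First-Time Homebuyer Credit: 6% of the $41,250 excess over $137,200 is $2,475; credit = $6,150 − $2,475 = $3,675.
Difference: |$0 − $3,675| = $3,675.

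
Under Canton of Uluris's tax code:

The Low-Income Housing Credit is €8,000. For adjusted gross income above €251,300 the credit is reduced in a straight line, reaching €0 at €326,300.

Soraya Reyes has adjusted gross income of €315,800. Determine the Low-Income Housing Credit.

Low-Income Housing Credit: €315,800 is €64,500 into a €75,000 phase-out range, leaving 10,500/75,000 of the credit: €8,000 × 10,500/75,000 = €1,120.

€1,120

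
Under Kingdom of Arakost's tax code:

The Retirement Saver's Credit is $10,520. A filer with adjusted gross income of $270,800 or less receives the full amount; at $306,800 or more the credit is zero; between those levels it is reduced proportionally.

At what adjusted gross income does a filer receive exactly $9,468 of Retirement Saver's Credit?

$9,468 is 9,468/10,520 of the full $10,520, so 1,052/10,520 of the $36,000 range has been used: income = $270,800 + $36,000 × 1,052/10,520 = $274,400.

$274,400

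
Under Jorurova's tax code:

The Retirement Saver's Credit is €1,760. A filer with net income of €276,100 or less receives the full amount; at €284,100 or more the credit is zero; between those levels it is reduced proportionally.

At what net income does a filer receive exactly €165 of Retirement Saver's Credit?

€283,350

€165 is 165/1,760 of the full €1,760, so 1,595/1,760 of the €8,000 range has been used: income = €276,100 + €8,000 × 1,595/1,760 = €283,350.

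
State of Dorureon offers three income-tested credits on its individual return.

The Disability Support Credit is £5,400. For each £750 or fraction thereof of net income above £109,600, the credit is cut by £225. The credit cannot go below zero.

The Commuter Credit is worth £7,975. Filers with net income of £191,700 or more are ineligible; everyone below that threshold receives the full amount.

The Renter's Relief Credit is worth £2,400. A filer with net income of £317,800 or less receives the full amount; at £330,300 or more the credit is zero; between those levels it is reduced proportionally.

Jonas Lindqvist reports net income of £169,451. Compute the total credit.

£10,375

Disability Support Credit: income exceeds £109,600 by £59,851 → 80 increments × £225 = £18,000 ≥ base, so the credit is £0.
Commuter Credit: £169,451 is below the £191,700 cutoff, so the full £7,975 applies.
Renter's Relief Credit: £169,451 is at or below the £317,800 threshold, so the full £2,400 applies.
Total: £0 + £7,975 + £2,400 = £10,375.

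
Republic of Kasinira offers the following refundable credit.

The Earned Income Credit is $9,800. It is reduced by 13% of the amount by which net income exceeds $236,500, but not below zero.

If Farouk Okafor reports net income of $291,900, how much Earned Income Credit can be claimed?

Earned Income Credit: 13% of the $55,400 excess over $236,500 is $7,202; credit = $9,800 − $7,202 = $2,598.

$2,598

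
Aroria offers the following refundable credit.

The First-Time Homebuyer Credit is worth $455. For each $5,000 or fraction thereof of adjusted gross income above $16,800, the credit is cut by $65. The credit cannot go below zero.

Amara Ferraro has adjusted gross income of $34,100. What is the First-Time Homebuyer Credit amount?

$195

First-Time Homebuyer Credit: income exceeds $16,800 by $17,300, which is 4 full-or-partial $5,000 increments; reduction = 4 × $65 = $260, leaving $195.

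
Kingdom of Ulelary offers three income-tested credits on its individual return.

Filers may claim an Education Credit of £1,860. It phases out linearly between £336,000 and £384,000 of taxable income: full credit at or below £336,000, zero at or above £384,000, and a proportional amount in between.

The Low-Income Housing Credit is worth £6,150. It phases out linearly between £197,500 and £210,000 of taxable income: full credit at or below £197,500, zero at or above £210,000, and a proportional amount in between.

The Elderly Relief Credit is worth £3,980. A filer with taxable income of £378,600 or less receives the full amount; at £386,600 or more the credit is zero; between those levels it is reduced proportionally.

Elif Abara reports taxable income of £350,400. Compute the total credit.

Education Credit: £350,400 is £14,400 into a £48,000 phase-out range, leaving 33,600/48,000 of the credit: £1,860 × 33,600/48,000 = £1,302.
Low-Income Housing Credit: £350,400 is at or above £210,000, so the credit is £0.
Elderly Relief Credit: £350,400 is at or below the £378,600 threshold, so the full £3,980 applies.
Total: £1,302 + £0 + £3,980 = £5,282.

£5,282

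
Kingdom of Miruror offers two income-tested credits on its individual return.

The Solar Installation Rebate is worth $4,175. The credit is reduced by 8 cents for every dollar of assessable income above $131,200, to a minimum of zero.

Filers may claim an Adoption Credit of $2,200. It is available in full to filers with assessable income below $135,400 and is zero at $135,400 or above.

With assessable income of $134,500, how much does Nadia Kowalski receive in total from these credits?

Solar Installation Rebate: 8% of the $3,300 excess over $131,200 is $264; credit = $4,175 − $264 = $3,911.
Adoption Credit: $134,500 is below the $135,400 cutoff, so the full $2,200 applies.
Total: $3,911 + $2,200 = $6,111.

$6,111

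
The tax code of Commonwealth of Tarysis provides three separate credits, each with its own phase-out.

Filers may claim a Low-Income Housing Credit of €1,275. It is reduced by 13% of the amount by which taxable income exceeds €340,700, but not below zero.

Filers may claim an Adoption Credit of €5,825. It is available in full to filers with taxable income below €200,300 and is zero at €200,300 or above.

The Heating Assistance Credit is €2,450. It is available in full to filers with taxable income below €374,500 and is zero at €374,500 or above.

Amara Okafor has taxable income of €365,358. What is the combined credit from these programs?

Low-Income Housing Credit: 13% of the €24,658 excess over €340,700 is €3,205.54 ≥ base, so the credit is €0.
Adoption Credit: €365,358 meets or exceeds the €200,300 cutoff, so the credit is €0.
Heating Assistance Credit: €365,358 is below the €374,500 cutoff, so the full €2,450 applies.
Total: €0 + €0 + €2,450 = €2,450.

€2,450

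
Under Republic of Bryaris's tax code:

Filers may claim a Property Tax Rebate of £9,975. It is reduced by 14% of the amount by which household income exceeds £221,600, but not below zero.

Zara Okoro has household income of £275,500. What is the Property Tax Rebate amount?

£2,429

Property Tax Rebate: 14% of the £53,900 excess over £221,600 is £7,546; credit = £9,975 − £7,546 = £2,429.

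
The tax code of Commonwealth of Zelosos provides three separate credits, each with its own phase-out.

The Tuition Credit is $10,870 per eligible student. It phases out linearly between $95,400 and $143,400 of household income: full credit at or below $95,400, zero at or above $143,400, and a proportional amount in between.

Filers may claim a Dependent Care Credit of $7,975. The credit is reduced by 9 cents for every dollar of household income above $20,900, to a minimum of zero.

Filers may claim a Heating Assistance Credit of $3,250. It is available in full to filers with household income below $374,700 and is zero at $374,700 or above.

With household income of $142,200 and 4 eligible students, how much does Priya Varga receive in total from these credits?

$4,337

Tuition Credit: base = 4 × $10,870 = $43,480. $142,200 is $46,800 into a $48,000 phase-out range, leaving 1,200/48,000 of the credit: $43,480 × 1,200/48,000 = $1,087.
Dependent Care Credit: 9% of the $121,300 excess over $20,900 is $10,917 ≥ base, so the credit is $0.
Heating Assistance Credit: $142,200 is below the $374,700 cutoff, so the full $3,250 applies.
Total: $1,087 + $0 + $3,250 = $4,337.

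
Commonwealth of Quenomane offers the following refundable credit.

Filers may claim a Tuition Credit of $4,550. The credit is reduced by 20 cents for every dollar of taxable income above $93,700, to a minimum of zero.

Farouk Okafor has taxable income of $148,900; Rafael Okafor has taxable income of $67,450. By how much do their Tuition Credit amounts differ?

Farouk ($148,900): Tuition Credit: 20% of the $55,200 excess over $93,700 is $11,040 ≥ base, so the credit is $0.
Rafael ($67,450): Tuition Credit: $67,450 is at or below the $93,700 threshold, so the full $4,550 applies.
Difference: |$0 − $4,550| = $4,550.

$4,550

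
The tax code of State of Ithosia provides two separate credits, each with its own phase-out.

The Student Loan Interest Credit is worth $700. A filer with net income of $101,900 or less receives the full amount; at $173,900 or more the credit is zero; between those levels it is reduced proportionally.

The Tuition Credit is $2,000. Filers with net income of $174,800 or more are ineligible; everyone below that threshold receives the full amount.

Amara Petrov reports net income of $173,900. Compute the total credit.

Student Loan Interest Credit: $173,900 is at or above $173,900, so the credit is $0.
Tuition Credit: $173,900 is below the $174,800 cutoff, so the full $2,000 applies.
Total: $0 + $2,000 = $2,000.

$2,000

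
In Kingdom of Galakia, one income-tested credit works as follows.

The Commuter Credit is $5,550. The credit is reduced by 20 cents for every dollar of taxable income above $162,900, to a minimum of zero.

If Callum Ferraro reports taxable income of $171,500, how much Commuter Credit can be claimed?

Commuter Credit: 20% of the $8,600 excess over $162,900 is $1,720; credit = $5,550 − $1,720 = $3,830.

$3,830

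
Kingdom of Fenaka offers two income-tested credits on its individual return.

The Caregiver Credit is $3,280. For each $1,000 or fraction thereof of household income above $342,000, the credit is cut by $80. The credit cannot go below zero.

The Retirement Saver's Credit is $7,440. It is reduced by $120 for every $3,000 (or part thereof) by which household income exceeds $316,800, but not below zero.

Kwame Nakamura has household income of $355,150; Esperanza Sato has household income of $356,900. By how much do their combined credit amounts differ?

$200

Kwame ($355,150): Caregiver Credit: income exceeds $342,000 by $13,150, which is 14 full-or-partial $1,000 increments; reduction = 14 × $80 = $1,120, leaving $2,160. Retirement Saver's Credit: income exceeds $316,800 by $38,350, which is 13 full-or-partial $3,000 increments; reduction = 13 × $120 = $1,560, leaving $5,880. total $2,160 + $5,880 = $8,040
Esperanza ($356,900): Caregiver Credit: income exceeds $342,000 by $14,900, which is 15 full-or-partial $1,000 increments; reduction = 15 × $80 = $1,200, leaving $2,080. Retirement Saver's Credit: income exceeds $316,800 by $40,100, which is 14 full-or-partial $3,000 increments; reduction = 14 × $120 = $1,680, leaving $5,760. total $2,080 + $5,760 = $7,840
Difference: |$8,040 − $7,840| = $200.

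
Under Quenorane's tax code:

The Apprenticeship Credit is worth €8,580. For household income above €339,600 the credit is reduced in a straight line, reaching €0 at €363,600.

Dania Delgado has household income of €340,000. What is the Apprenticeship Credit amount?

Apprenticeship Credit: €340,000 is €400 into a €24,000 phase-out range, leaving 23,600/24,000 of the credit: €8,580 × 23,600/24,000 = €8,437.

€8,437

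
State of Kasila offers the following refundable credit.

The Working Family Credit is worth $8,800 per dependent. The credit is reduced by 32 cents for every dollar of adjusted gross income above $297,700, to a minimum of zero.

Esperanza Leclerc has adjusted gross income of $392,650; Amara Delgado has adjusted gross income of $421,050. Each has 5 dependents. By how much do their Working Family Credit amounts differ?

Esperanza ($392,650): Working Family Credit: base = 5 × $8,800 = $44,000. 32% of the $94,950 excess over $297,700 is $30,384; credit = $44,000 − $30,384 = $13,616.
Amara ($421,050): Working Family Credit: base = 5 × $8,800 = $44,000. 32% of the $123,350 excess over $297,700 is $39,472; credit = $44,000 − $39,472 = $4,528.
Difference: |$13,616 − $4,528| = $9,088.

$9,088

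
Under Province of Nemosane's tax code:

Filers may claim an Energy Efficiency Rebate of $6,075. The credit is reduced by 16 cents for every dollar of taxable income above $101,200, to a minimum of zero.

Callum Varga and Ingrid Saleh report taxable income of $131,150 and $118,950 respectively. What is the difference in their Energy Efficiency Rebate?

Callum ($131,150): Energy Efficiency Rebate: 16% of the $29,950 excess over $101,200 is $4,792; credit = $6,075 − $4,792 = $1,283.
Ingrid ($118,950): Energy Efficiency Rebate: 16% of the $17,750 excess over $101,200 is $2,840; credit = $6,075 − $2,840 = $3,235.
Difference: |$1,283 − $3,235| = $1,952.

$1,952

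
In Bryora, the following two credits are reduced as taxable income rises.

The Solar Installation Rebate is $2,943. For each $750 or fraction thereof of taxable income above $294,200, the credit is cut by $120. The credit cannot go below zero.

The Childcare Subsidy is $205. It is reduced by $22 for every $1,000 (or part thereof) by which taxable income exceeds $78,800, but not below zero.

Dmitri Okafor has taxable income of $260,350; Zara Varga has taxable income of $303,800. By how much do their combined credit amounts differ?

Dmitri ($260,350): Solar Installation Rebate: $260,350 is at or below the $294,200 threshold, so the full $2,943 applies. Childcare Subsidy: income exceeds $78,800 by $181,550 → 182 increments × $22 = $4,004 ≥ base, so the credit is $0. total $2,943 + $0 = $2,943
Zara ($303,800): Solar Installation Rebate: income exceeds $294,200 by $9,600, which is 13 full-or-partial $750 increments; reduction = 13 × $120 = $1,560, leaving $1,383. Childcare Subsidy: income exceeds $78,800 by $225,000 → 225 increments × $22 = $4,950 ≥ base, so the credit is $0. total $1,383 + $0 = $1,383
Difference: |$2,943 − $1,383| = $1,560.

$1,560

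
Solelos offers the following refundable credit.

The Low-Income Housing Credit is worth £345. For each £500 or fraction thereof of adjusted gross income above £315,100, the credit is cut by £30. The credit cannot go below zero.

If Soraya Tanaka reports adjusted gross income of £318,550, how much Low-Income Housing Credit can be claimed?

£135

Low-Income Housing Credit: income exceeds £315,100 by £3,450, which is 7 full-or-partial £500 increments; reduction = 7 × £30 = £210, leaving £135.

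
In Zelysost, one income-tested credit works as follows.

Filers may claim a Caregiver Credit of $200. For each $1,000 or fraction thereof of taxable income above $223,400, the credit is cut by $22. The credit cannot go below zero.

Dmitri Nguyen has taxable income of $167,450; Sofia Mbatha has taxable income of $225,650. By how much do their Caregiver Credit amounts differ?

Dmitri ($167,450): Caregiver Credit: $167,450 is at or below the $223,400 threshold, so the full $200 applies.
Sofia ($225,650): Caregiver Credit: income exceeds $223,400 by $2,250, which is 3 full-or-partial $1,000 increments; reduction = 3 × $22 = $66, leaving $134.
Difference: |$200 − $134| = $66.

$66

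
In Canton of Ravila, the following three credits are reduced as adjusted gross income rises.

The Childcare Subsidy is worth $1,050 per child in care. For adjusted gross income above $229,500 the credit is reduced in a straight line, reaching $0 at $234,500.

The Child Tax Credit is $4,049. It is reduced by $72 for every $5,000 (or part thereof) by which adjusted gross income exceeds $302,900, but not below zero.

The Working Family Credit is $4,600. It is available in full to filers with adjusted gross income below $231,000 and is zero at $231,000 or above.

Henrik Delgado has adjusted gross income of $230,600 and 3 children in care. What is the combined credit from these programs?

Childcare Subsidy: base = 3 × $1,050 = $3,150. $230,600 is $1,100 into a $5,000 phase-out range, leaving 3,900/5,000 of the credit: $3,150 × 3,900/5,000 = $2,457.
Child Tax Credit: $230,600 is at or below the $302,900 threshold, so the full $4,049 applies.
Working Family Credit: $230,600 is below the $231,000 cutoff, so the full $4,600 applies.
Total: $2,457 + $4,049 + $4,600 = $11,106.

$11,106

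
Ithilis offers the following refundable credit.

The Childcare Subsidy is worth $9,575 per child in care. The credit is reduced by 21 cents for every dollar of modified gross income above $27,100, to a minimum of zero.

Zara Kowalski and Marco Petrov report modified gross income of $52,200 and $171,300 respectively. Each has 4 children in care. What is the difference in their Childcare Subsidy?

Zara ($52,200): Childcare Subsidy: base = 4 × $9,575 = $38,300. 21% of the $25,100 excess over $27,100 is $5,271; credit = $38,300 − $5,271 = $33,029.
Marco ($171,300): Childcare Subsidy: base = 4 × $9,575 = $38,300. 21% of the $144,200 excess over $27,100 is $30,282; credit = $38,300 − $30,282 = $8,018.
Difference: |$33,029 − $8,018| = $25,011.

$25,011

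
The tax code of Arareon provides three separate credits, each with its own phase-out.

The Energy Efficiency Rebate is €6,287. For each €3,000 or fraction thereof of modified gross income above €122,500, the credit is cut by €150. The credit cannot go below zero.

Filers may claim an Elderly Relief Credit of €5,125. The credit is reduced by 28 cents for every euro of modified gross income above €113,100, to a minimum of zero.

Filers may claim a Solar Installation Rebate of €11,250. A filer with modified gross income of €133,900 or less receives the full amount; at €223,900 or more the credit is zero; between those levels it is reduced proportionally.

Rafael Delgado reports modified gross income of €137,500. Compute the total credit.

€16,337

Energy Efficiency Rebate: income exceeds €122,500 by €15,000, which is 5 full-or-partial €3,000 increments; reduction = 5 × €150 = €750, leaving €5,537.
Elderly Relief Credit: 28% of the €24,400 excess over €113,100 is €6,832 ≥ base, so the credit is €0.
Solar Installation Rebate: €137,500 is €3,600 into a €90,000 phase-out range, leaving 86,400/90,000 of the credit: €11,250 × 86,400/90,000 = €10,800.
Total: €5,537 + €0 + €10,800 = €16,337.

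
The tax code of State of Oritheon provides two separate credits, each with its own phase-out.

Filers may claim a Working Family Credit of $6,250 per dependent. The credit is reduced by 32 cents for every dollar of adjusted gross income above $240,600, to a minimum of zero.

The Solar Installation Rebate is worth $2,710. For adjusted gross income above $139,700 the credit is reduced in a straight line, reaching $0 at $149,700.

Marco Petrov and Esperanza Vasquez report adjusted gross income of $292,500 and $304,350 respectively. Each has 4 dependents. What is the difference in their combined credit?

$3,792

Marco ($292,500): Working Family Credit: base = 4 × $6,250 = $25,000. 32% of the $51,900 excess over $240,600 is $16,608; credit = $25,000 − $16,608 = $8,392. Solar Installation Rebate: $292,500 is at or above $149,700, so the credit is $0. total $8,392 + $0 = $8,392
Esperanza ($304,350): Working Family Credit: base = 4 × $6,250 = $25,000. 32% of the $63,750 excess over $240,600 is $20,400; credit = $25,000 − $20,400 = $4,600. Solar Installation Rebate: $304,350 is at or above $149,700, so the credit is $0. total $4,600 + $0 = $4,600
Difference: |$8,392 − $4,600| = $3,792.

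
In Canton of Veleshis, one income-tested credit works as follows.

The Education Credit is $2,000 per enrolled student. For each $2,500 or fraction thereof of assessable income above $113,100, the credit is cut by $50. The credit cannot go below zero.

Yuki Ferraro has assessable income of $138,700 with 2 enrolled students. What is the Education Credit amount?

Education Credit: base = 2 × $2,000 = $4,000. income exceeds $113,100 by $25,600, which is 11 full-or-partial $2,500 increments; reduction = 11 × $50 = $550, leaving $3,450.

$3,450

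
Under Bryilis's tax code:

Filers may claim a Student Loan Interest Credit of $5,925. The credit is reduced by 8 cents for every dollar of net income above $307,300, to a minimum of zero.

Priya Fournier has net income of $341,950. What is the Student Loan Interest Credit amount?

Student Loan Interest Credit: 8% of the $34,650 excess over $307,300 is $2,772; credit = $5,925 − $2,772 = $3,153.

$3,153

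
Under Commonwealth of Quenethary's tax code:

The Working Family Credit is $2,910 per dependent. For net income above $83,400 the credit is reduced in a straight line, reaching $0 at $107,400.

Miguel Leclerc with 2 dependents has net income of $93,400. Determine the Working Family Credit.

$3,395

Working Family Credit: base = 2 × $2,910 = $5,820. $93,400 is $10,000 into a $24,000 phase-out range, leaving 14,000/24,000 of the credit: $5,820 × 14,000/24,000 = $3,395.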